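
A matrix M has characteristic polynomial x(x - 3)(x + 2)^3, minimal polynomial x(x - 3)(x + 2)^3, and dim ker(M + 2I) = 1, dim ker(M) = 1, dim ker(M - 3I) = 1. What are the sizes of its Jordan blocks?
λ = -2: algebraic multiplicity 3 (exponent in χ_M), largest block size 3 (exponent in m_M), 1 block (geometric multiplicity). This forces block sizes [3].
λ = 0: algebraic multiplicity 1 (exponent in χ_M), largest block size 1 (exponent in m_M), 1 block (geometric multiplicity). This forces block sizes [1].
λ = 3: algebraic multiplicity 1 (exponent in χ_M), largest block size 1 (exponent in m_M), 1 block (geometric multiplicity). This forces block sizes [1].

Jordan blocks: (-2, 3), (0, 1), (3, 1)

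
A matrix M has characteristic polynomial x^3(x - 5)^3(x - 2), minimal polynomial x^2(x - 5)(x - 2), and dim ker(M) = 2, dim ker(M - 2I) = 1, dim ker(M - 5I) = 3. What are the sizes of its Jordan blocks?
Jordan blocks: (0, 2), (0, 1), (2, 1), (5, 1), (5, 1), (5, 1)

λ = 0: algebraic multiplicity 3 (exponent in χ_M), largest block size 2 (exponent in m_M), 2 blocks (geometric multiplicity). These force block sizes [2, 1].
λ = 2: algebraic multiplicity 1 (exponent in χ_M), largest block size 1 (exponent in m_M), 1 block (geometric multiplicity). This forces block sizes [1].
λ = 5: algebraic multiplicity 3 (exponent in χ_M), largest block size 1 (exponent in m_M), 3 blocks (geometric multiplicity). These force block sizes [1, 1, 1].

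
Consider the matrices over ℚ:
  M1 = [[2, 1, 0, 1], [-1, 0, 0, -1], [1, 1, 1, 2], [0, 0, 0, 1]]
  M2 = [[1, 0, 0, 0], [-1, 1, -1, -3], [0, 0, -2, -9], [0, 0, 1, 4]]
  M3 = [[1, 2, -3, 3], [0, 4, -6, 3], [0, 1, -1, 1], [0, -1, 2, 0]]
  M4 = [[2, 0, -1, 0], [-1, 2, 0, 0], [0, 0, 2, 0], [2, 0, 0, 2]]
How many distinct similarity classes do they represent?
Characteristic polynomials: χ_{M1} = (x - 1)^4, χ_{M2} = (x - 1)^4, χ_{M3} = (x - 1)^4, χ_{M4} = (x - 2)^4.

{M1, M2, M3}: invariant factors (x - 1)^2, (x - 1)^2.

{M4}: invariant factors x - 2, (x - 2)^3.

Matrices are similar if and only if their invariant-factor lists agree; the partition into similarity classes is {M1, M2, M3}, {M4}.

2 classes: {M1, M2, M3}, {M4}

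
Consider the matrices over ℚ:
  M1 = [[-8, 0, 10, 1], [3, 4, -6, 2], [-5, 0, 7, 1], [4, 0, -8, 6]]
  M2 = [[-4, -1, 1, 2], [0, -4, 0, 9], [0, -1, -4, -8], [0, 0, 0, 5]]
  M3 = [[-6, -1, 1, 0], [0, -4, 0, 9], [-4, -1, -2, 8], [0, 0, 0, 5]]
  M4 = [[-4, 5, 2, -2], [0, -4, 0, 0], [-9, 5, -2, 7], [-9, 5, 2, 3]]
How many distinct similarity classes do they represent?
3 classes: {M1}, {M2, M3}, {M4}

Characteristic polynomials: χ_{M1} = (x - 4)^3(x + 3), χ_{M2} = (x - 5)(x + 4)^3, χ_{M3} = (x - 5)(x + 4)^3, χ_{M4} = (x - 5)(x + 4)^3.

{M1}: invariant factors (x - 4)^3(x + 3).

{M2, M3}: invariant factors (x - 5)(x + 4)^3.

{M4}: invariant factors x + 4, (x - 5)(x + 4)^2.

Matrices are similar if and only if their invariant-factor lists agree; the partition into similarity classes is {M1}, {M2, M3}, {M4}.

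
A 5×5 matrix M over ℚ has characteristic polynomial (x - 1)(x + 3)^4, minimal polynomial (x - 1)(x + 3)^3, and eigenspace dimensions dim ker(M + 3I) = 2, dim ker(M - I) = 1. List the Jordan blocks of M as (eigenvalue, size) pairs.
λ = -3: algebraic multiplicity 4 (exponent in χ_M), largest block size 3 (exponent in m_M), 2 blocks (geometric multiplicity). These force block sizes [3, 1].
λ = 1: algebraic multiplicity 1 (exponent in χ_M), largest block size 1 (exponent in m_M), 1 block (geometric multiplicity). This forces block sizes [1].

Jordan blocks: (-3, 3), (-3, 1), (1, 1)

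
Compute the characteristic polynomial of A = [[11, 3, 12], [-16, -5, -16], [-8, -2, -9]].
xI - A = [[x - 11, -3, -12], [16, x + 5, 16], [8, 2, x + 9]].

Expanding det(xI - A) along the first row:
det(xI - A) = + (x - 11)·det([[x + 5, 16], [2, x + 9]]) - (-3)·det([[16, 16], [8, x + 9]]) + (-12)·det([[16, x + 5], [8, 2]]).

Evaluating gives χ_A(x) = x^3 + 3x^2 + 3x + 1 = (x + 1)^3.

χ_A(x) = (x + 1)^3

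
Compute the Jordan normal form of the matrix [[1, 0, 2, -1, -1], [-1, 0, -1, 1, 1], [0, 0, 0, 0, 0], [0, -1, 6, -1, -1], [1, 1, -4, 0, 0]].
The characteristic polynomial is det(xI - A) = x^5, so the eigenvalues are 0 (algebraic multiplicity 5).

For λ = 0: rank(A) = 3, rank(A^2) = 1, rank(A^3) = 0. The eigenspace has dimension 5 - 3 = 2, so there are 2 Jordan blocks; the rank sequence gives block sizes [3, 2].

Assembling the blocks gives the Jordan form J above.

J = [[0, 1, 0, 0, 0], [0, 0, 1, 0, 0], [0, 0, 0, 0, 0], [0, 0, 0, 0, 1], [0, 0, 0, 0, 0]]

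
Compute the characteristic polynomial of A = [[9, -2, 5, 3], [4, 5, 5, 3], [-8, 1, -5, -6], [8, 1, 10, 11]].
xI - A = [[x - 9, 2, -5, -3], [-4, x - 5, -5, -3], [8, -1, x + 5, 6], [-8, -1, -10, x - 11]].

Expanding det(xI - A) along the first row:
det(xI - A) = + (x - 9)·det([[x - 5, -5, -3], [-1, x + 5, 6], [-1, -10, x - 11]]) - (2)·det([[-4, -5, -3], [8, x + 5, 6], [-8, -10, x - 11]]) + (-5)·det([[-4, x - 5, -3], [8, -1, 6], [-8, -1, x - 11]]) - (-3)·det([[-4, x - 5, -5], [8, -1, x + 5], [-8, -1, -10]]).

Evaluating gives χ_A(x) = x^4 - 20x^3 + 150x^2 - 500x + 625 = (x - 5)^4.

χ_A(x) = (x - 5)^4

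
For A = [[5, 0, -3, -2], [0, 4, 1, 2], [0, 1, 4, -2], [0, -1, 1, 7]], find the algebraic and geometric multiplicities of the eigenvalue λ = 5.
The characteristic polynomial is (x - 5)^4, so the factor x - 5 appears with exponent 4: the algebraic multiplicity is 4.

rank(A - 5I) = 2, so the eigenspace has dimension 4 - 2 = 2: the geometric multiplicity is 2.

Since 2 < 4, A is not diagonalizable.

algebraic multiplicity 4, geometric multiplicity 2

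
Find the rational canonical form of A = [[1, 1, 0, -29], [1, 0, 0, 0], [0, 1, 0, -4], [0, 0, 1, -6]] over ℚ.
R = [[0, 0, 0, -25], [1, 0, 0, 10], [0, 1, 0, 3], [0, 0, 1, -5]]

The invariant factors of A (the non-unit diagonal entries of the Smith normal form of xI - A over ℚ[x]) are (x + 5)(x^3 - 3x + 5), each dividing the next. The characteristic polynomial is their product, (x + 5)(x^3 - 3x + 5).

The rational canonical form is the block-diagonal matrix of companion matrices C(f_i):
R = [[0, 0, 0, -25], [1, 0, 0, 10], [0, 1, 0, 3], [0, 0, 1, -5]].

Note the characteristic polynomial does not split into linear factors over ℚ, so A has no Jordan form over ℚ; the rational canonical form exists over any field.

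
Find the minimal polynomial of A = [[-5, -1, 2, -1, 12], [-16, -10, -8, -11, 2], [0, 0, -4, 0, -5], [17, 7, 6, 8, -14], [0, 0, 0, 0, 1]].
m_A(x) = (x - 1)(x + 4)^2

The characteristic polynomial factors as (x - 1)^2(x + 4)^3. The minimal polynomial is ∏(x - λ)^{k_λ} where k_λ is the size of the largest Jordan block at λ.

For λ = -4: rank(A + 4I) = 3, and the largest Jordan block has size 2 (the smallest k with rank((A + 4I)^k) = rank((A + 4I)^(k+1))).
For λ = 1: rank(A - I) = 3, and the largest Jordan block has size 1 (the smallest k with rank((A - I)^k) = rank((A - I)^(k+1))).

So m_A(x) = (x - 1)(x + 4)^2.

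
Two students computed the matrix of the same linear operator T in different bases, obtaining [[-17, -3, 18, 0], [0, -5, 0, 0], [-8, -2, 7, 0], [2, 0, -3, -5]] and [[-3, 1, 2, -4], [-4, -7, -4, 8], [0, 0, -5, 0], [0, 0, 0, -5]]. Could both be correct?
No.

Both have characteristic polynomial (x + 5)^4 and minimal polynomial (x + 5)^2. But rank(A + 5I) = 2 for A while rank(B + 5I) = 1 for B, so the number of Jordan blocks at λ = -5 differs. A and B are not similar.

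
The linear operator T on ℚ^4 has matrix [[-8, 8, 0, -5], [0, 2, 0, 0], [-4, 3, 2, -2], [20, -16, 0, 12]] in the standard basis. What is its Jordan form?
J = [[2, 1, 0, 0], [0, 2, 0, 0], [0, 0, 2, 1], [0, 0, 0, 2]]

The characteristic polynomial is det(xI - A) = (x - 2)^4, so the eigenvalues are 2 (algebraic multiplicity 4).

For λ = 2: rank(A - 2I) = 2, rank((A - 2I)^2) = 0. The eigenspace has dimension 4 - 2 = 2, so there are 2 Jordan blocks; the rank sequence gives block sizes [2, 2].

Assembling the blocks gives the Jordan form J above.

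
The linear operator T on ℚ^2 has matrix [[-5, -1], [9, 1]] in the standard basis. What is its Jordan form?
J = [[-2, 1], [0, -2]]

The characteristic polynomial is det(xI - A) = (x + 2)^2, so the eigenvalues are -2 (algebraic multiplicity 2).

For λ = -2: rank(A + 2I) = 1, rank((A + 2I)^2) = 0. The eigenspace has dimension 2 - 1 = 1, so there is 1 Jordan block; the rank sequence gives block sizes [2].

Assembling the blocks gives the Jordan form J above.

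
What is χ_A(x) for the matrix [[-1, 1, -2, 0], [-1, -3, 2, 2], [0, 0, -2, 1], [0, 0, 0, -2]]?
χ_A(x) = (x + 2)^4

xI - A = [[x + 1, -1, 2, 0], [1, x + 3, -2, -2], [0, 0, x + 2, -1], [0, 0, 0, x + 2]].

Expanding det(xI - A) along the first row:
det(xI - A) = + (x + 1)·det([[x + 3, -2, -2], [0, x + 2, -1], [0, 0, x + 2]]) - (-1)·det([[1, -2, -2], [0, x + 2, -1], [0, 0, x + 2]]) + (2)·det([[1, x + 3, -2], [0, 0, -1], [0, 0, x + 2]]) - (0)·det([[1, x + 3, -2], [0, 0, x + 2], [0, 0, 0]]).

Evaluating gives χ_A(x) = x^4 + 8x^3 + 24x^2 + 32x + 16 = (x + 2)^4.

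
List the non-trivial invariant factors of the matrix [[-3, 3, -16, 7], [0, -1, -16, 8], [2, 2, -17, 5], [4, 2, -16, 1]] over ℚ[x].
The Jordan structure of A has elementary divisors (x + 5)^2, (x + 5)^2. Arranging the block sizes at each eigenvalue in decreasing order and taking row products gives the invariant factors.

Invariant factors (smallest first, each dividing the next): (x + 5)^2, (x + 5)^2.

Check: the last factor (x + 5)^2 is the minimal polynomial, and the product (x + 5)^4 is the characteristic polynomial.

(x + 5)^2, (x + 5)^2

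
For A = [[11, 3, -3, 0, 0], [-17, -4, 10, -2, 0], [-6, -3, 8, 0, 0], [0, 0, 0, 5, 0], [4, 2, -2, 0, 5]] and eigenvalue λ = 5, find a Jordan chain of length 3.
We seek v_1 ∈ ker((A - 5I)^3) \ ker((A - 5I)^2), then set v_{i+1} = (A - 5I) v_i.

One such chain is v_1 = [[-3, 10, 4, 0, -2]]^T, v_2 = [[0, 1, 0, 0, 0]]^T, v_3 = [[3, -9, -3, 0, 2]]^T. Check: (A - 5I) v_3 = [[0, 0, 0, 0, 0]]^T = 0.

v_1 = [[-3, 10, 4, 0, -2]]^T, v_2 = [[0, 1, 0, 0, 0]]^T, v_3 = [[3, -9, -3, 0, 2]]^T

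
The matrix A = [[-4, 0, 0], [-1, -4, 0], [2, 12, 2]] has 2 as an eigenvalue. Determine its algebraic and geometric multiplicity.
algebraic multiplicity 1, geometric multiplicity 1

The characteristic polynomial is (x - 2)(x + 4)^2, so the factor x - 2 appears with exponent 1: the algebraic multiplicity is 1.

rank(A - 2I) = 2, so the eigenspace has dimension 3 - 2 = 1: the geometric multiplicity is 1.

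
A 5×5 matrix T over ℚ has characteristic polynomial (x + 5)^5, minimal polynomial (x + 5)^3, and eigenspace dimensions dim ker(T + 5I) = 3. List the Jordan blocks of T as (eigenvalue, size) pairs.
λ = -5: algebraic multiplicity 5 (exponent in χ_T), largest block size 3 (exponent in m_T), 3 blocks (geometric multiplicity). These force block sizes [3, 1, 1].

Jordan blocks: (-5, 3), (-5, 1), (-5, 1)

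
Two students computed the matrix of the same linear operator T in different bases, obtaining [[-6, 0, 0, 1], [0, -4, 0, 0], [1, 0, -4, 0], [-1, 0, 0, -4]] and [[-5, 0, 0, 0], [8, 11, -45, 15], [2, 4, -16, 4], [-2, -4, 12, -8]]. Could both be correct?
Both have characteristic polynomial (x + 4)^2(x + 5)^2, but the minimal polynomial of A is (x + 4)(x + 5)^2 while the minimal polynomial of B is (x + 4)(x + 5). The minimal polynomial is a similarity invariant, so A and B are not similar.

No.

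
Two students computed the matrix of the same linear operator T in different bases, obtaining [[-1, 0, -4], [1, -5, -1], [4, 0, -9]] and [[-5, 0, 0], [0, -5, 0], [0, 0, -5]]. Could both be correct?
Both have characteristic polynomial (x + 5)^3, but the minimal polynomial of A is (x + 5)^2 while the minimal polynomial of B is x + 5. The minimal polynomial is a similarity invariant, so A and B are not similar.

No.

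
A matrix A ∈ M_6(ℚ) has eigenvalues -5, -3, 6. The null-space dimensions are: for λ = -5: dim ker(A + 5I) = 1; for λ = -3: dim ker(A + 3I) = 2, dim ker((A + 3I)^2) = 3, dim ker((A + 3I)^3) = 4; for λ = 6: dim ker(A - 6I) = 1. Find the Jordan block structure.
Jordan blocks: (-5, 1), (-3, 3), (-3, 1), (6, 1)

λ = -5: successive nullity increments [1] count blocks of size ≥ k; block sizes are [1].
λ = -3: successive nullity increments [2, 1, 1] count blocks of size ≥ k; block sizes are [3, 1].
λ = 6: successive nullity increments [1] count blocks of size ≥ k; block sizes are [1].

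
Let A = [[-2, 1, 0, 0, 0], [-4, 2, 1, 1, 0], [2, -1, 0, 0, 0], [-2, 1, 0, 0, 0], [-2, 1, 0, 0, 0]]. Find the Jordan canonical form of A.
The characteristic polynomial is det(xI - A) = x^5, so the eigenvalues are 0 (algebraic multiplicity 5).

For λ = 0: rank(A) = 2, rank(A^2) = 1, rank(A^3) = 0. The eigenspace has dimension 5 - 2 = 3, so there are 3 Jordan blocks; the rank sequence gives block sizes [3, 1, 1].

Assembling the blocks gives the Jordan form J above.

J = [[0, 1, 0, 0, 0], [0, 0, 1, 0, 0], [0, 0, 0, 0, 0], [0, 0, 0, 0, 0], [0, 0, 0, 0, 0]]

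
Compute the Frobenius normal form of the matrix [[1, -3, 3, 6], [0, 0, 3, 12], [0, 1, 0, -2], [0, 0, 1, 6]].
R = [[1, 0, 0, 0], [0, 0, 0, -6], [0, 1, 0, 1], [0, 0, 1, 6]]

The invariant factors of A (the non-unit diagonal entries of the Smith normal form of xI - A over ℚ[x]) are x - 1, (x - 6)(x - 1)(x + 1), each dividing the next. The characteristic polynomial is their product, (x - 6)(x - 1)^2(x + 1).

The rational canonical form is the block-diagonal matrix of companion matrices C(f_i):
R = [[1, 0, 0, 0], [0, 0, 0, -6], [0, 1, 0, 1], [0, 0, 1, 6]].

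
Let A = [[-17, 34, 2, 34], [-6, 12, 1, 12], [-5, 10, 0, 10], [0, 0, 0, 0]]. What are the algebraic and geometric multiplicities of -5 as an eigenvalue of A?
The characteristic polynomial is x^3(x + 5), so the factor x + 5 appears with exponent 1: the algebraic multiplicity is 1.

rank(A + 5I) = 3, so the eigenspace has dimension 4 - 3 = 1: the geometric multiplicity is 1.

algebraic multiplicity 1, geometric multiplicity 1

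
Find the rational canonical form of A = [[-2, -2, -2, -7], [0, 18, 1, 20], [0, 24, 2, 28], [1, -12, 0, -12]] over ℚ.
R = [[0, 0, 0, -12], [1, 0, 0, 20], [0, 1, 0, -3], [0, 0, 1, 6]]

The invariant factors of A (the non-unit diagonal entries of the Smith normal form of xI - A over ℚ[x]) are (x - 6)(x^3 + 3x - 2), each dividing the next. The characteristic polynomial is their product, (x - 6)(x^3 + 3x - 2).

The rational canonical form is the block-diagonal matrix of companion matrices C(f_i):
R = [[0, 0, 0, -12], [1, 0, 0, 20], [0, 1, 0, -3], [0, 0, 1, 6]].

Note the characteristic polynomial does not split into linear factors over ℚ, so A has no Jordan form over ℚ; the rational canonical form exists over any field.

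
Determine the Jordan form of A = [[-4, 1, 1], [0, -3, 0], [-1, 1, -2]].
J = [[-3, 1, 0], [0, -3, 0], [0, 0, -3]]

The characteristic polynomial is det(xI - A) = (x + 3)^3, so the eigenvalues are -3 (algebraic multiplicity 3).

For λ = -3: rank(A + 3I) = 1, rank((A + 3I)^2) = 0. The eigenspace has dimension 3 - 1 = 2, so there are 2 Jordan blocks; the rank sequence gives block sizes [2, 1].

Assembling the blocks gives the Jordan form J above.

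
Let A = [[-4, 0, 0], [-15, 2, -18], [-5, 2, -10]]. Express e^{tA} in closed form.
e^{tA} = [[e^{-4*t}, 0, 0], [-15*t*e^{-4*t}, (6*t + 1)*e^{-4*t}, -18*t*e^{-4*t}], [-5*t*e^{-4*t}, 2*t*e^{-4*t}, (1 - 6*t)*e^{-4*t}]]

A has Jordan form J = [[-4, 1, 0], [0, -4, 0], [0, 0, -4]] with A = PJP^{-1}, so e^{tA} = P e^{tJ} P^{-1}.

For a Jordan block J_k(λ), e^{tJ_k(λ)} = e^{λt} · (I + tN + t^2 N^2/2! + ... + t^{k-1} N^{k-1}/(k-1)!) where N is the nilpotent superdiagonal part.

Assembling the blocks and conjugating back gives the entries of e^{tA} as shown above.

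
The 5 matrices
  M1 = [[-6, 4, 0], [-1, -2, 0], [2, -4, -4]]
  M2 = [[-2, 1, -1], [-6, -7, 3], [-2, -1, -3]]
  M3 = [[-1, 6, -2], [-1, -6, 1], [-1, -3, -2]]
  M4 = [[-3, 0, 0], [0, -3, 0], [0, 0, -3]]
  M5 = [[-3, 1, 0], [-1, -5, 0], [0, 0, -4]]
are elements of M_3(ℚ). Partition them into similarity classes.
3 classes: {M1, M2, M5}, {M3}, {M4}

Characteristic polynomials: χ_{M1} = (x + 4)^3, χ_{M2} = (x + 4)^3, χ_{M3} = (x + 3)^3, χ_{M4} = (x + 3)^3, χ_{M5} = (x + 4)^3.

{M1, M2, M5}: invariant factors x + 4, (x + 4)^2.

{M3}: invariant factors x + 3, (x + 3)^2.

{M4}: invariant factors x + 3, x + 3, x + 3.

Matrices are similar if and only if their invariant-factor lists agree; the partition into similarity classes is {M1, M2, M5}, {M3}, {M4}.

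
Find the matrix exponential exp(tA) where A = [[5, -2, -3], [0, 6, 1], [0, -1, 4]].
e^{tA} = [[e^{5*t}, t*(t - 4)*e^{5*t}/2, t*(t - 6)*e^{5*t}/2], [0, (t + 1)*e^{5*t}, t*e^{5*t}], [0, -t*e^{5*t}, (1 - t)*e^{5*t}]]

A has Jordan form J = [[5, 1, 0], [0, 5, 1], [0, 0, 5]] with A = PJP^{-1}, so e^{tA} = P e^{tJ} P^{-1}.

For a Jordan block J_k(λ), e^{tJ_k(λ)} = e^{λt} · (I + tN + t^2 N^2/2! + ... + t^{k-1} N^{k-1}/(k-1)!) where N is the nilpotent superdiagonal part.

Assembling the blocks and conjugating back gives the entries of e^{tA} as shown above.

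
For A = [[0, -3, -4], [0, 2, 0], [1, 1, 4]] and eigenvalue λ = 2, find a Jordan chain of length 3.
v_1 = [[-1, -1, 1]]^T, v_2 = [[1, 0, 0]]^T, v_3 = [[-2, 0, 1]]^T

We seek v_1 ∈ ker((A - 2I)^3) \ ker((A - 2I)^2), then set v_{i+1} = (A - 2I) v_i.

One such chain is v_1 = [[-1, -1, 1]]^T, v_2 = [[1, 0, 0]]^T, v_3 = [[-2, 0, 1]]^T. Check: (A - 2I) v_3 = [[0, 0, 0]]^T = 0.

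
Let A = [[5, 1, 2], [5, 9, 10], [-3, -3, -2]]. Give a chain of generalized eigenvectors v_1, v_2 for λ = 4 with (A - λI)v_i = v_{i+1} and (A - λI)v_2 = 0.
v_1 = [[0, -1, 1]]^T, v_2 = [[1, 5, -3]]^T

We seek v_1 ∈ ker((A - 4I)^2) \ ker(A - 4I), then set v_{i+1} = (A - 4I) v_i.

One such chain is v_1 = [[0, -1, 1]]^T, v_2 = [[1, 5, -3]]^T. Check: (A - 4I) v_2 = [[0, 0, 0]]^T = 0.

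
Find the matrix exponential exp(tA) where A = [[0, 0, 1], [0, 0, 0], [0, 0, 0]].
A has Jordan form J = [[0, 1, 0], [0, 0, 0], [0, 0, 0]] with A = PJP^{-1}, so e^{tA} = P e^{tJ} P^{-1}.

For a Jordan block J_k(λ), e^{tJ_k(λ)} = e^{λt} · (I + tN + t^2 N^2/2! + ... + t^{k-1} N^{k-1}/(k-1)!) where N is the nilpotent superdiagonal part.

Assembling the blocks and conjugating back gives the entries of e^{tA} as shown above.

e^{tA} = [[1, 0, t], [0, 1, 0], [0, 0, 1]]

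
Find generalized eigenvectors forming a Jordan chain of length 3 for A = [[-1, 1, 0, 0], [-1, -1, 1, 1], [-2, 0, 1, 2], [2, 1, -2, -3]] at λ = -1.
We seek v_1 ∈ ker((A + I)^3) \ ker((A + I)^2), then set v_{i+1} = (A + I) v_i.

One such chain is v_1 = [[0, 0, 1, 0]]^T, v_2 = [[0, 1, 2, -2]]^T, v_3 = [[1, 0, 0, 1]]^T. Check: (A + I) v_3 = [[0, 0, 0, 0]]^T = 0.

v_1 = [[0, 0, 1, 0]]^T, v_2 = [[0, 1, 2, -2]]^T, v_3 = [[1, 0, 0, 1]]^T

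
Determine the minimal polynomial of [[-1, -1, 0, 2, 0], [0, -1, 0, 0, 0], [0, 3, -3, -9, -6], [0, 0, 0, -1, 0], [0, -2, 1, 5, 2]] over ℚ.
m_A(x) = x(x + 1)^2

The characteristic polynomial factors as x(x + 1)^4. The minimal polynomial is ∏(x - λ)^{k_λ} where k_λ is the size of the largest Jordan block at λ.

For λ = -1: rank(A + I) = 3, and the largest Jordan block has size 2 (the smallest k with rank((A + I)^k) = rank((A + I)^(k+1))).
For λ = 0: rank(A) = 4, and the largest Jordan block has size 1 (the smallest k with rank(A^k) = rank(A^(k+1))).

So m_A(x) = x(x + 1)^2.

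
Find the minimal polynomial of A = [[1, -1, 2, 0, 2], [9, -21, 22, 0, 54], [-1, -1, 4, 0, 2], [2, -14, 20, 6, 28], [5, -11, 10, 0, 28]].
The characteristic polynomial factors as (x - 6)^2(x - 2)^3. The minimal polynomial is ∏(x - λ)^{k_λ} where k_λ is the size of the largest Jordan block at λ.

For λ = 2: rank(A - 2I) = 3, and the largest Jordan block has size 2 (the smallest k with rank((A - 2I)^k) = rank((A - 2I)^(k+1))).
For λ = 6: rank(A - 6I) = 3, and the largest Jordan block has size 1 (the smallest k with rank((A - 6I)^k) = rank((A - 6I)^(k+1))).

So m_A(x) = (x - 6)(x - 2)^2.

m_A(x) = (x - 6)(x - 2)^2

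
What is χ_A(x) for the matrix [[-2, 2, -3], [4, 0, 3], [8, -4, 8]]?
xI - A = [[x + 2, -2, 3], [-4, x, -3], [-8, 4, x - 8]].

Expanding det(xI - A) along the first row:
det(xI - A) = + (x + 2)·det([[x, -3], [4, x - 8]]) - (-2)·det([[-4, -3], [-8, x - 8]]) + (3)·det([[-4, x], [-8, 4]]).

Evaluating gives χ_A(x) = x^3 - 6x^2 + 12x - 8 = (x - 2)^3.

χ_A(x) = (x - 2)^3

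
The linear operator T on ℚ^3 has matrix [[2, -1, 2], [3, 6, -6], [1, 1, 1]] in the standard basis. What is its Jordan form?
J = [[3, 1, 0], [0, 3, 0], [0, 0, 3]]

The characteristic polynomial is det(xI - A) = (x - 3)^3, so the eigenvalues are 3 (algebraic multiplicity 3).

For λ = 3: rank(A - 3I) = 1, rank((A - 3I)^2) = 0. The eigenspace has dimension 3 - 1 = 2, so there are 2 Jordan blocks; the rank sequence gives block sizes [2, 1].

Assembling the blocks gives the Jordan form J above.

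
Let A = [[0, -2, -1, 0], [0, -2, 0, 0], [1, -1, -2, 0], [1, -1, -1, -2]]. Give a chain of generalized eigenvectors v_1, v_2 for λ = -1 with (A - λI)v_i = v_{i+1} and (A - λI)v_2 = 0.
We seek v_1 ∈ ker((A + I)^2) \ ker(A + I), then set v_{i+1} = (A + I) v_i.

One such chain is v_1 = [[1, 0, 0, 1]]^T, v_2 = [[1, 0, 1, 0]]^T. Check: (A + I) v_2 = [[0, 0, 0, 0]]^T = 0.

v_1 = [[1, 0, 0, 1]]^T, v_2 = [[1, 0, 1, 0]]^T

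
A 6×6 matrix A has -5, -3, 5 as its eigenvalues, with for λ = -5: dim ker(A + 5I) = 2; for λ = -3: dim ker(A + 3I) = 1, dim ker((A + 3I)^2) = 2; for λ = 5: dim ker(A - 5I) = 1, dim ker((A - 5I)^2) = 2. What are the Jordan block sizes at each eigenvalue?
λ = -5: successive nullity increments [2] count blocks of size ≥ k; block sizes are [1, 1].
λ = -3: successive nullity increments [1, 1] count blocks of size ≥ k; block sizes are [2].
λ = 5: successive nullity increments [1, 1] count blocks of size ≥ k; block sizes are [2].

Jordan blocks: (-5, 1), (-5, 1), (-3, 2), (5, 2)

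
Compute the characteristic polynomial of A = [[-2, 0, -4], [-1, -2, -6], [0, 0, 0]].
χ_A(x) = x(x + 2)^2

xI - A = [[x + 2, 0, 4], [1, x + 2, 6], [0, 0, x]].

Expanding det(xI - A) along the first row:
det(xI - A) = + (x + 2)·det([[x + 2, 6], [0, x]]) - (0)·det([[1, 6], [0, x]]) + (4)·det([[1, x + 2], [0, 0]]).

Evaluating gives χ_A(x) = x^3 + 4x^2 + 4x = x(x + 2)^2.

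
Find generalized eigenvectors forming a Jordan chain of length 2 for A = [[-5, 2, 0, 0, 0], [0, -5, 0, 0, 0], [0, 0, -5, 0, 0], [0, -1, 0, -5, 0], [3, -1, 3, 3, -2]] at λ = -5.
We seek v_1 ∈ ker((A + 5I)^2) \ ker(A + 5I), then set v_{i+1} = (A + 5I) v_i.

One such chain is v_1 = [[1, 1, 0, -2, 1]]^T, v_2 = [[2, 0, 0, -1, -1]]^T. Check: (A + 5I) v_2 = [[0, 0, 0, 0, 0]]^T = 0.

v_1 = [[1, 1, 0, -2, 1]]^T, v_2 = [[2, 0, 0, -1, -1]]^T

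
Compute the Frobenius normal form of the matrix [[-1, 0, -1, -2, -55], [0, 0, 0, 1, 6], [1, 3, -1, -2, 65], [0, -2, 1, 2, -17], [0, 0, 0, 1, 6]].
The invariant factors of A (the non-unit diagonal entries of the Smith normal form of xI - A over ℚ[x]) are x(x^2 - 3x + 5)^2, each dividing the next. The characteristic polynomial is their product, x(x^2 - 3x + 5)^2.

The rational canonical form is the block-diagonal matrix of companion matrices C(f_i):
R = [[0, 0, 0, 0, 0], [1, 0, 0, 0, -25], [0, 1, 0, 0, 30], [0, 0, 1, 0, -19], [0, 0, 0, 1, 6]].

Note the characteristic polynomial does not split into linear factors over ℚ, so A has no Jordan form over ℚ; the rational canonical form exists over any field.

R = [[0, 0, 0, 0, 0], [1, 0, 0, 0, -25], [0, 1, 0, 0, 30], [0, 0, 1, 0, -19], [0, 0, 0, 1, 6]]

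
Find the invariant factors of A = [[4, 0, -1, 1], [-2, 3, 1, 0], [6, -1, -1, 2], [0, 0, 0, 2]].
The Jordan structure of A has elementary divisors (x - 2)^3, (x - 2). Arranging the block sizes at each eigenvalue in decreasing order and taking row products gives the invariant factors.

Invariant factors (smallest first, each dividing the next): x - 2, (x - 2)^3.

Check: the last factor (x - 2)^3 is the minimal polynomial, and the product (x - 2)^4 is the characteristic polynomial.

x - 2, (x - 2)^3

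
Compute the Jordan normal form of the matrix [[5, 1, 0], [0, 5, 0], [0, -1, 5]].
J = [[5, 1, 0], [0, 5, 0], [0, 0, 5]]

The characteristic polynomial is det(xI - A) = (x - 5)^3, so the eigenvalues are 5 (algebraic multiplicity 3).

For λ = 5: rank(A - 5I) = 1, rank((A - 5I)^2) = 0. The eigenspace has dimension 3 - 1 = 2, so there are 2 Jordan blocks; the rank sequence gives block sizes [2, 1].

Assembling the blocks gives the Jordan form J above.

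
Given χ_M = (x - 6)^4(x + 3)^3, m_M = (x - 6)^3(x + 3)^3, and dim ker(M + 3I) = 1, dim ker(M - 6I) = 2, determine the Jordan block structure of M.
Jordan blocks: (-3, 3), (6, 3), (6, 1)

λ = -3: algebraic multiplicity 3 (exponent in χ_M), largest block size 3 (exponent in m_M), 1 block (geometric multiplicity). This forces block sizes [3].
λ = 6: algebraic multiplicity 4 (exponent in χ_M), largest block size 3 (exponent in m_M), 2 blocks (geometric multiplicity). These force block sizes [3, 1].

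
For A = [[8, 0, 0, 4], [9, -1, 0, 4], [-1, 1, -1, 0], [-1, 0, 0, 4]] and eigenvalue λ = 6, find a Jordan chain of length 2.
v_1 = [[-1, -1, 0, 0]]^T, v_2 = [[-2, -2, 0, 1]]^T

We seek v_1 ∈ ker((A - 6I)^2) \ ker(A - 6I), then set v_{i+1} = (A - 6I) v_i.

One such chain is v_1 = [[-1, -1, 0, 0]]^T, v_2 = [[-2, -2, 0, 1]]^T. Check: (A - 6I) v_2 = [[0, 0, 0, 0]]^T = 0.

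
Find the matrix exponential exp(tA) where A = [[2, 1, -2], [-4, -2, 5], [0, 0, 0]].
e^{tA} = [[2*t + 1, t, t*(t - 4)/2], [-4*t, 1 - 2*t, t*(5 - t)], [0, 0, 1]]

A has Jordan form J = [[0, 1, 0], [0, 0, 1], [0, 0, 0]] with A = PJP^{-1}, so e^{tA} = P e^{tJ} P^{-1}.

For a Jordan block J_k(λ), e^{tJ_k(λ)} = e^{λt} · (I + tN + t^2 N^2/2! + ... + t^{k-1} N^{k-1}/(k-1)!) where N is the nilpotent superdiagonal part.

Assembling the blocks and conjugating back gives the entries of e^{tA} as shown above.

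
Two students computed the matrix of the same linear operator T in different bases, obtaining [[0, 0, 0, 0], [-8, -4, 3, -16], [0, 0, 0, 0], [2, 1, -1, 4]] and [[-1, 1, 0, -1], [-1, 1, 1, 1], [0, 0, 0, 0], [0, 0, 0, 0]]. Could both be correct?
Yes.

Two matrices over a field are similar if and only if they have the same invariant factors.

Both A and B have characteristic polynomial x^4 and minimal polynomial x^3. Computing further, both have invariant factors x, x^3. Hence A and B are similar.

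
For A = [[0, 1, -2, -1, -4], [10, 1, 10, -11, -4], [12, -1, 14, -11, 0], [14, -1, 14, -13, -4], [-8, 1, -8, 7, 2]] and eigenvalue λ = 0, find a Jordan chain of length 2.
v_1 = [[0, -1, -2, -2, 1]]^T, v_2 = [[1, -3, -5, -5, 3]]^T

We seek v_1 ∈ ker(A^2) \ ker(A), then set v_{i+1} = A v_i.

One such chain is v_1 = [[0, -1, -2, -2, 1]]^T, v_2 = [[1, -3, -5, -5, 3]]^T. Check: A v_2 = [[0, 0, 0, 0, 0]]^T = 0.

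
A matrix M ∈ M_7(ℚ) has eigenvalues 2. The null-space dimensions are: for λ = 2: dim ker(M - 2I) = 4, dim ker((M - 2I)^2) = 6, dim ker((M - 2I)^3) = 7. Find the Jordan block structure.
Jordan blocks: (2, 3), (2, 2), (2, 1), (2, 1)

λ = 2: successive nullity increments [4, 2, 1] count blocks of size ≥ k; block sizes are [3, 2, 1, 1].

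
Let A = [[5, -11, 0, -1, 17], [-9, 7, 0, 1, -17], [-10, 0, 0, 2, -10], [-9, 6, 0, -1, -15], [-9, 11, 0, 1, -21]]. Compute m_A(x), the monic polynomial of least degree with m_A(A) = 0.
m_A(x) = x(x + 1)^2(x + 4)

The characteristic polynomial factors as x(x + 1)^2(x + 4)^2. The minimal polynomial is ∏(x - λ)^{k_λ} where k_λ is the size of the largest Jordan block at λ.

For λ = -4: rank(A + 4I) = 3, and the largest Jordan block has size 1 (the smallest k with rank((A + 4I)^k) = rank((A + 4I)^(k+1))).
For λ = -1: rank(A + I) = 4, and the largest Jordan block has size 2 (the smallest k with rank((A + I)^k) = rank((A + I)^(k+1))).
For λ = 0: rank(A) = 4, and the largest Jordan block has size 1 (the smallest k with rank(A^k) = rank(A^(k+1))).

So m_A(x) = x(x + 1)^2(x + 4).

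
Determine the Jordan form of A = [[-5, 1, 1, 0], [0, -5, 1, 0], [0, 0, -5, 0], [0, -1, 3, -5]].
J = [[-5, 1, 0, 0], [0, -5, 1, 0], [0, 0, -5, 0], [0, 0, 0, -5]]

The characteristic polynomial is det(xI - A) = (x + 5)^4, so the eigenvalues are -5 (algebraic multiplicity 4).

For λ = -5: rank(A + 5I) = 2, rank((A + 5I)^2) = 1, rank((A + 5I)^3) = 0. The eigenspace has dimension 4 - 2 = 2, so there are 2 Jordan blocks; the rank sequence gives block sizes [3, 1].

Assembling the blocks gives the Jordan form J above.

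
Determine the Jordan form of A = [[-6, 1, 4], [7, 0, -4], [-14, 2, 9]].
The characteristic polynomial is det(xI - A) = (x - 1)^3, so the eigenvalues are 1 (algebraic multiplicity 3).

For λ = 1: rank(A - I) = 1, rank((A - I)^2) = 0. The eigenspace has dimension 3 - 1 = 2, so there are 2 Jordan blocks; the rank sequence gives block sizes [2, 1].

Assembling the blocks gives the Jordan form J above.

J = [[1, 1, 0], [0, 1, 0], [0, 0, 1]]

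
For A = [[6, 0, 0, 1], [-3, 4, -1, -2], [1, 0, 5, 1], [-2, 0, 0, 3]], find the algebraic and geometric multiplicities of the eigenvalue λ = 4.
The characteristic polynomial is (x - 5)^2(x - 4)^2, so the factor x - 4 appears with exponent 2: the algebraic multiplicity is 2.

rank(A - 4I) = 2, so the eigenspace has dimension 4 - 2 = 2: the geometric multiplicity is 2.

algebraic multiplicity 2, geometric multiplicity 2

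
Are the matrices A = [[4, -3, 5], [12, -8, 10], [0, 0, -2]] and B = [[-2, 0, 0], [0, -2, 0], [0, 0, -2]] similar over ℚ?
Both have characteristic polynomial (x + 2)^3, but the minimal polynomial of A is (x + 2)^2 while the minimal polynomial of B is x + 2. The minimal polynomial is a similarity invariant, so A and B are not similar.

No.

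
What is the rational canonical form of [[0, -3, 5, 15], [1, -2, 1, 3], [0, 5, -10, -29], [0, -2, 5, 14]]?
R = [[0, 0, 0, 0], [1, 0, 0, 0], [0, 1, 0, -1], [0, 0, 1, 2]]

The invariant factors of A (the non-unit diagonal entries of the Smith normal form of xI - A over ℚ[x]) are x^2(x - 1)^2, each dividing the next. The characteristic polynomial is their product, x^2(x - 1)^2.

The rational canonical form is the block-diagonal matrix of companion matrices C(f_i):
R = [[0, 0, 0, 0], [1, 0, 0, 0], [0, 1, 0, -1], [0, 0, 1, 2]].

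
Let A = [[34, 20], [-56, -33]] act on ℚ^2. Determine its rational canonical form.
The invariant factors of A (the non-unit diagonal entries of the Smith normal form of xI - A over ℚ[x]) are (x - 2)(x + 1), each dividing the next. The characteristic polynomial is their product, (x - 2)(x + 1).

The rational canonical form is the block-diagonal matrix of companion matrices C(f_i):
R = [[0, 2], [1, 1]].

R = [[0, 2], [1, 1]]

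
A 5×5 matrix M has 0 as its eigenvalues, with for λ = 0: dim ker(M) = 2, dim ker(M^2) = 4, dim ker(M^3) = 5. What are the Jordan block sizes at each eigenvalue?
λ = 0: successive nullity increments [2, 2, 1] count blocks of size ≥ k; block sizes are [3, 2].

Jordan blocks: (0, 3), (0, 2)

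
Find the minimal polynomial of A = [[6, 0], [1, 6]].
m_A(x) = (x - 6)^2

The characteristic polynomial factors as (x - 6)^2. The minimal polynomial is ∏(x - λ)^{k_λ} where k_λ is the size of the largest Jordan block at λ.

For λ = 6: rank(A - 6I) = 1, and the largest Jordan block has size 2 (the smallest k with rank((A - 6I)^k) = rank((A - 6I)^(k+1))).

So m_A(x) = (x - 6)^2.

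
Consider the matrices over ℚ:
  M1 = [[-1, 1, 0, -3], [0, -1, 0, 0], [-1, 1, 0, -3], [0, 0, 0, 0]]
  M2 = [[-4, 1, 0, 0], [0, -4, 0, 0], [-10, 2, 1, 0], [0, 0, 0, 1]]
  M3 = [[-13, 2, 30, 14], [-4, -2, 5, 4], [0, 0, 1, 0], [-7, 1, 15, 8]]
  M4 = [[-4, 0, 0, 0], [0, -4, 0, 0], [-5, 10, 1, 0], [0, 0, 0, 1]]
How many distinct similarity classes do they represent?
3 classes: {M1}, {M2, M3}, {M4}

Characteristic polynomials: χ_{M1} = x^2(x + 1)^2, χ_{M2} = (x - 1)^2(x + 4)^2, χ_{M3} = (x - 1)^2(x + 4)^2, χ_{M4} = (x - 1)^2(x + 4)^2.

{M1}: invariant factors x, x(x + 1)^2.

{M2, M3}: invariant factors x - 1, (x - 1)(x + 4)^2.

{M4}: invariant factors (x - 1)(x + 4), (x - 1)(x + 4).

Matrices are similar if and only if their invariant-factor lists agree; the partition into similarity classes is {M1}, {M2, M3}, {M4}.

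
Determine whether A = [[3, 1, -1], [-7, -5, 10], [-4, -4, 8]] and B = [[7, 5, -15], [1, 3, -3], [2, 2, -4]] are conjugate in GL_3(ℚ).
Both have characteristic polynomial (x - 2)^3, but the minimal polynomial of A is (x - 2)^3 while the minimal polynomial of B is (x - 2)^2. The minimal polynomial is a similarity invariant, so A and B are not similar.

No.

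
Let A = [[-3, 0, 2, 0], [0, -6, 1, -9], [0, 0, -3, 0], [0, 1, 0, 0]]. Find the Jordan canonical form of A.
The characteristic polynomial is det(xI - A) = (x + 3)^4, so the eigenvalues are -3 (algebraic multiplicity 4).

For λ = -3: rank(A + 3I) = 2, rank((A + 3I)^2) = 1, rank((A + 3I)^3) = 0. The eigenspace has dimension 4 - 2 = 2, so there are 2 Jordan blocks; the rank sequence gives block sizes [3, 1].

Assembling the blocks gives the Jordan form J above.

J = [[-3, 1, 0, 0], [0, -3, 1, 0], [0, 0, -3, 0], [0, 0, 0, -3]]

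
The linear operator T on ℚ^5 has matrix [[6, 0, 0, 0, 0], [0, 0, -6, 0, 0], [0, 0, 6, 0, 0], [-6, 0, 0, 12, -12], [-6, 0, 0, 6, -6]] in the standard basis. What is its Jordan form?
The characteristic polynomial is det(xI - A) = x^2(x - 6)^3, so the eigenvalues are 0 (algebraic multiplicity 2), 6 (algebraic multiplicity 3).

For λ = 0: rank(A) = 3. The eigenspace has dimension 5 - 3 = 2, so there are 2 Jordan blocks; the rank sequence gives block sizes [1, 1].

For λ = 6: rank(A - 6I) = 2. The eigenspace has dimension 5 - 2 = 3, so there are 3 Jordan blocks; the rank sequence gives block sizes [1, 1, 1].

Assembling the blocks gives the Jordan form J above.

J = [[0, 0, 0, 0, 0], [0, 0, 0, 0, 0], [0, 0, 6, 0, 0], [0, 0, 0, 6, 0], [0, 0, 0, 0, 6]]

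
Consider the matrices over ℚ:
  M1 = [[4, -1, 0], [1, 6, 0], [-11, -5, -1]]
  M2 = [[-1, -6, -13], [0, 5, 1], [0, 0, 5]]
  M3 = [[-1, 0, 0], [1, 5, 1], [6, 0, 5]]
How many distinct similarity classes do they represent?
Characteristic polynomials: χ_{M1} = (x - 5)^2(x + 1), χ_{M2} = (x - 5)^2(x + 1), χ_{M3} = (x - 5)^2(x + 1).

{M1, M2, M3}: invariant factors (x - 5)^2(x + 1).

Matrices are similar if and only if their invariant-factor lists agree; the partition into similarity classes is {M1, M2, M3}.

1 class: {M1, M2, M3}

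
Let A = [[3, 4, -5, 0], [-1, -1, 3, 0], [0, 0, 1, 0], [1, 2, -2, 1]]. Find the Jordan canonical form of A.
The characteristic polynomial is det(xI - A) = (x - 1)^4, so the eigenvalues are 1 (algebraic multiplicity 4).

For λ = 1: rank(A - I) = 2, rank((A - I)^2) = 1, rank((A - I)^3) = 0. The eigenspace has dimension 4 - 2 = 2, so there are 2 Jordan blocks; the rank sequence gives block sizes [3, 1].

Assembling the blocks gives the Jordan form J above.

J = [[1, 1, 0, 0], [0, 1, 1, 0], [0, 0, 1, 0], [0, 0, 0, 1]]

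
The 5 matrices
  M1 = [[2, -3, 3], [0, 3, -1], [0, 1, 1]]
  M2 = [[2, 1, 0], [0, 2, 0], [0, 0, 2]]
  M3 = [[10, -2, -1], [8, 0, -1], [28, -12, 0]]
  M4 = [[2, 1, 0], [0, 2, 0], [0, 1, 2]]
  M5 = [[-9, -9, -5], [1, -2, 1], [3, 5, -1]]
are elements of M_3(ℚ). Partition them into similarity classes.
Characteristic polynomials: χ_{M1} = (x - 2)^3, χ_{M2} = (x - 2)^3, χ_{M3} = (x - 4)^2(x - 2), χ_{M4} = (x - 2)^3, χ_{M5} = (x + 4)^3.

{M1, M2, M4}: invariant factors x - 2, (x - 2)^2.

{M3}: invariant factors (x - 4)^2(x - 2).

{M5}: invariant factors (x + 4)^3.

Matrices are similar if and only if their invariant-factor lists agree; the partition into similarity classes is {M1, M2, M4}, {M3}, {M5}.

3 classes: {M1, M2, M4}, {M3}, {M5}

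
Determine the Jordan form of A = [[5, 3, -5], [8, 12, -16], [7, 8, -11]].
The characteristic polynomial is det(xI - A) = (x - 2)^3, so the eigenvalues are 2 (algebraic multiplicity 3).

For λ = 2: rank(A - 2I) = 2, rank((A - 2I)^2) = 1, rank((A - 2I)^3) = 0. The eigenspace has dimension 3 - 2 = 1, so there is 1 Jordan block; the rank sequence gives block sizes [3].

Assembling the blocks gives the Jordan form J above.

J = [[2, 1, 0], [0, 2, 1], [0, 0, 2]]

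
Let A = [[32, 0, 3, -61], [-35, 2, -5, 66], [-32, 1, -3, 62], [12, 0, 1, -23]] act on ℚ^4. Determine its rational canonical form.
R = [[0, 0, 0, -4], [1, 0, 0, 16], [0, 1, 0, -20], [0, 0, 1, 8]]

The invariant factors of A (the non-unit diagonal entries of the Smith normal form of xI - A over ℚ[x]) are (x^2 - 4x + 2)^2, each dividing the next. The characteristic polynomial is their product, (x^2 - 4x + 2)^2.

The rational canonical form is the block-diagonal matrix of companion matrices C(f_i):
R = [[0, 0, 0, -4], [1, 0, 0, 16], [0, 1, 0, -20], [0, 0, 1, 8]].

Note the characteristic polynomial does not split into linear factors over ℚ, so A has no Jordan form over ℚ; the rational canonical form exists over any field.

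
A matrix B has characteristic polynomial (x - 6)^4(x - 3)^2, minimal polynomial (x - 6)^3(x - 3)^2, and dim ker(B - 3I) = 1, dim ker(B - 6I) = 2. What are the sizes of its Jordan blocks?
Jordan blocks: (3, 2), (6, 3), (6, 1)

λ = 3: algebraic multiplicity 2 (exponent in χ_B), largest block size 2 (exponent in m_B), 1 block (geometric multiplicity). This forces block sizes [2].
λ = 6: algebraic multiplicity 4 (exponent in χ_B), largest block size 3 (exponent in m_B), 2 blocks (geometric multiplicity). These force block sizes [3, 1].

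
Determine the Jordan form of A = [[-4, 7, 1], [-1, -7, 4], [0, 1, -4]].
The characteristic polynomial is det(xI - A) = (x + 5)^3, so the eigenvalues are -5 (algebraic multiplicity 3).

For λ = -5: rank(A + 5I) = 2, rank((A + 5I)^2) = 1, rank((A + 5I)^3) = 0. The eigenspace has dimension 3 - 2 = 1, so there is 1 Jordan block; the rank sequence gives block sizes [3].

Assembling the blocks gives the Jordan form J above.

J = [[-5, 1, 0], [0, -5, 1], [0, 0, -5]]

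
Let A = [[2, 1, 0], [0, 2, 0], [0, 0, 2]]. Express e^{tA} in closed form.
A has Jordan form J = [[2, 1, 0], [0, 2, 0], [0, 0, 2]] with A = PJP^{-1}, so e^{tA} = P e^{tJ} P^{-1}.

For a Jordan block J_k(λ), e^{tJ_k(λ)} = e^{λt} · (I + tN + t^2 N^2/2! + ... + t^{k-1} N^{k-1}/(k-1)!) where N is the nilpotent superdiagonal part.

Assembling the blocks and conjugating back gives the entries of e^{tA} as shown above.

e^{tA} = [[e^{2*t}, t*e^{2*t}, 0], [0, e^{2*t}, 0], [0, 0, e^{2*t}]]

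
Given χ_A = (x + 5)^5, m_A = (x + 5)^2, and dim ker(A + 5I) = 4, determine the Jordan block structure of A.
λ = -5: algebraic multiplicity 5 (exponent in χ_A), largest block size 2 (exponent in m_A), 4 blocks (geometric multiplicity). These force block sizes [2, 1, 1, 1].

Jordan blocks: (-5, 2), (-5, 1), (-5, 1), (-5, 1)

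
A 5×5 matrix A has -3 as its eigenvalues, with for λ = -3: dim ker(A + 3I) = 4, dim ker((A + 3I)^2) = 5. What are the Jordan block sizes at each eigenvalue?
Jordan blocks: (-3, 2), (-3, 1), (-3, 1), (-3, 1)

λ = -3: successive nullity increments [4, 1] count blocks of size ≥ k; block sizes are [2, 1, 1, 1].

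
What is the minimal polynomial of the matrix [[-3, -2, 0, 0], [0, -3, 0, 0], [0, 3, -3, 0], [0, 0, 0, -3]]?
The characteristic polynomial factors as (x + 3)^4. The minimal polynomial is ∏(x - λ)^{k_λ} where k_λ is the size of the largest Jordan block at λ.

For λ = -3: rank(A + 3I) = 1, and the largest Jordan block has size 2 (the smallest k with rank((A + 3I)^k) = rank((A + 3I)^(k+1))).

So m_A(x) = (x + 3)^2.

m_A(x) = (x + 3)^2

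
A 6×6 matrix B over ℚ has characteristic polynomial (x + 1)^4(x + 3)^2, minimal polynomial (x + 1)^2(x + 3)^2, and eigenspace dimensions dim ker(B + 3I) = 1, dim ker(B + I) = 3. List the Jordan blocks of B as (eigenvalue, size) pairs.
Jordan blocks: (-3, 2), (-1, 2), (-1, 1), (-1, 1)

λ = -3: algebraic multiplicity 2 (exponent in χ_B), largest block size 2 (exponent in m_B), 1 block (geometric multiplicity). This forces block sizes [2].
λ = -1: algebraic multiplicity 4 (exponent in χ_B), largest block size 2 (exponent in m_B), 3 blocks (geometric multiplicity). These force block sizes [2, 1, 1].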